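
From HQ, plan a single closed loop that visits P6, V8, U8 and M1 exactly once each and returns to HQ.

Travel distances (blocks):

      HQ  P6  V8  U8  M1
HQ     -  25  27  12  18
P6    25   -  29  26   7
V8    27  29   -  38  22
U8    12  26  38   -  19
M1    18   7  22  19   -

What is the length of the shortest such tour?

With 4 stops there are 4!/2 = 12 distinct round trips (a route and its reverse cost the same).
HQ→P6→V8→U8→M1→HQ: 25+29+38+19+18 = 129
HQ→P6→V8→M1→U8→HQ: 25+29+22+19+12 = 107
HQ→P6→U8→V8→M1→HQ: 25+26+38+22+18 = 129
HQ→P6→U8→M1→V8→HQ: 25+26+19+22+27 = 119
HQ→P6→M1→V8→U8→HQ: 25+7+22+38+12 = 104
HQ→P6→M1→U8→V8→HQ: 25+7+19+38+27 = 116
HQ→V8→P6→U8→M1→HQ: 27+29+26+19+18 = 119
HQ→V8→P6→M1→U8→HQ: 27+29+7+19+12 = 94
HQ→V8→U8→P6→M1→HQ: 27+38+26+7+18 = 116
HQ→V8→M1→P6→U8→HQ: 27+22+7+26+12 = 94
HQ→U8→P6→V8→M1→HQ: 12+26+29+22+18 = 107
HQ→U8→V8→P6→M1→HQ: 12+38+29+7+18 = 104
The minimum is 94.
One optimal route: HQ → V8 → P6 → M1 → U8 → HQ (or its reverse).

Shortest round trip = 94 blocks.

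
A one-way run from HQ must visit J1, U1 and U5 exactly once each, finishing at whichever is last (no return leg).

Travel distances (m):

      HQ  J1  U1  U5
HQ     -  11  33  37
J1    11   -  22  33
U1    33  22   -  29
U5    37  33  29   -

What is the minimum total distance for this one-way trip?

There are 3! = 6 possible orderings.
HQ - J1 - U1 - U5: 11+22+29 = 62
HQ - J1 - U5 - U1: 11+33+29 = 73
HQ - U1 - J1 - U5: 33+22+33 = 88
HQ - U1 - U5 - J1: 33+29+33 = 95
HQ - U5 - J1 - U1: 37+33+22 = 92
HQ - U5 - U1 - J1: 37+29+22 = 88
The minimum is 62.
One shortest path: HQ → J1 → U1 → U5.

Shortest open route: 62 m.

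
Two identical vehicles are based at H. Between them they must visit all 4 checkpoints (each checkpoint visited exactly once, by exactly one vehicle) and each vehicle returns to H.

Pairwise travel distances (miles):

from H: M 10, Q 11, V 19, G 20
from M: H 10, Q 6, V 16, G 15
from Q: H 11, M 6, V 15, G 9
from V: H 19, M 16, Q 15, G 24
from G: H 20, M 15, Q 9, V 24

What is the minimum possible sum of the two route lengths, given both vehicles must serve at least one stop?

There are 2^3 − 1 = 7 ways to divide the 4 stops into two non-empty groups. For each, the best each vehicle can do is its own shortest tour through its group:
  {M} + {Q, V, G}: 20 + 63 = 83
  {Q} + {M, V, G}: 22 + 68 = 90
  {M, Q} + {V, G}: 27 + 63 = 90
  {V} + {M, Q, G}: 38 + 45 = 83
  {M, V} + {Q, G}: 45 + 40 = 85
  {Q, V} + {M, G}: 45 + 45 = 90
  … (7 splits in total)
Best: vehicle 1 H → M → H = 20; vehicle 2 H → Q → G → V → H = 63; combined 83.

83 miles — the smallest possible combined total.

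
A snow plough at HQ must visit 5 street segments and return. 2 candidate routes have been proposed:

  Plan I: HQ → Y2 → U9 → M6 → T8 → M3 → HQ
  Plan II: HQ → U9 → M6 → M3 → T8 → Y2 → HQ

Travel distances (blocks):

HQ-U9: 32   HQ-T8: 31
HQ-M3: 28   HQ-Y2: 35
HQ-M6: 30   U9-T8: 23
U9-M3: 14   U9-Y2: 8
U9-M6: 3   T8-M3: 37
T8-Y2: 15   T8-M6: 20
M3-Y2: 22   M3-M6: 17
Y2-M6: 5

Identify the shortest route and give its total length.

Shortest is Plan I, total 131 blocks.

Plan I: 35 + 8 + 3 + 20 + 37 + 28 = 131
Plan II: 32 + 3 + 17 + 37 + 15 + 35 = 139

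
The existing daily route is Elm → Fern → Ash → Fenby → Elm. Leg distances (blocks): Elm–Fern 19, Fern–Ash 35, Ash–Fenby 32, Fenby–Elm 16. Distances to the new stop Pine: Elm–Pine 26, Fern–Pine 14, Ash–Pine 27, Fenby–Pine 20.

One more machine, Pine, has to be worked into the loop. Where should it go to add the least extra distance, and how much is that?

Insertion cost between consecutive stops i–j is d(i,Pine) + d(Pine,j) − d(i,j):
  between Elm and Fern: 26 + 14 − 19 = 21
  between Fern and Ash: 14 + 27 − 35 = 6
  between Ash and Fenby: 27 + 20 − 32 = 15
  between Fenby and Elm: 20 + 26 − 16 = 30
Cheapest insertion is between Fern and Ash, adding 6.
New total = 102 + 6 = 108.

Minimum extra distance: 6 blocks, inserting Pine between Fern and Ash.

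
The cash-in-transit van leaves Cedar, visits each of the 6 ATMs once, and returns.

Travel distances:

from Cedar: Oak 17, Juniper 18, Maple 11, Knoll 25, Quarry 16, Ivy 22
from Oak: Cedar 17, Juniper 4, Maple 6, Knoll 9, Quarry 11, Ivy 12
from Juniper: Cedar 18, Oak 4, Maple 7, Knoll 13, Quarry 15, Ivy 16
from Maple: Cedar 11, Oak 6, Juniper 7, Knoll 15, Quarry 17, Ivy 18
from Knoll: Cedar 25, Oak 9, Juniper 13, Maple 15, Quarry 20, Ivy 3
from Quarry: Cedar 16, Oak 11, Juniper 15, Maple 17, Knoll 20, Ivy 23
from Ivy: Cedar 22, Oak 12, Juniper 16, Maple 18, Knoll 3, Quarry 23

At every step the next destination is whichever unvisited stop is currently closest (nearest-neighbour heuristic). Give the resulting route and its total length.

Nearest-neighbour total = 76; route Cedar → Maple → Oak → Juniper → Knoll → Ivy → Quarry → Cedar.

From Cedar: distances to unvisited — Maple=11, Quarry=16, Oak=17, Juniper=18, Ivy=22, Knoll=25. Nearest is Maple (11).
From Maple: distances to unvisited — Oak=6, Juniper=7, Knoll=15, Quarry=17, Ivy=18. Nearest is Oak (6).
From Oak: distances to unvisited — Juniper=4, Knoll=9, Quarry=11, Ivy=12. Nearest is Juniper (4).
From Juniper: distances to unvisited — Knoll=13, Quarry=15, Ivy=16. Nearest is Knoll (13).
From Knoll: distances to unvisited — Ivy=3, Quarry=20. Nearest is Ivy (3).
From Ivy: distances to unvisited — Quarry=23. Nearest is Quarry (23).
Return Quarry→Cedar: 16.
Total = 11 + 6 + 4 + 13 + 3 + 23 + 16 = 76.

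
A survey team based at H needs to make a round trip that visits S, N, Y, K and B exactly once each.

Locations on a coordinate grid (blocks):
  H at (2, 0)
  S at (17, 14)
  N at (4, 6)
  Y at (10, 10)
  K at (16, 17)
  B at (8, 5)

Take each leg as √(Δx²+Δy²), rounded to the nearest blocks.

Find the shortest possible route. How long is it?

H-S-N-Y-K-B-H: 21+15+7+9+14+8 = 74
H-S-N-Y-B-K-H: 21+15+7+5+14+22 = 84
H-S-N-K-Y-B-H: 21+15+16+9+5+8 = 74
H-S-N-K-B-Y-H: 21+15+16+14+5+13 = 84
H-S-N-B-Y-K-H: 21+15+4+5+9+22 = 76
H-S-N-B-K-Y-H: 21+15+4+14+9+13 = 76
H-S-Y-N-K-B-H: 21+8+7+16+14+8 = 74
H-S-Y-N-B-K-H: 21+8+7+4+14+22 = 76
H-S-Y-K-N-B-H: 21+8+9+16+4+8 = 66
H-S-Y-K-B-N-H: 21+8+9+14+4+6 = 62
H-S-Y-B-N-K-H: 21+8+5+4+16+22 = 76
H-S-Y-B-K-N-H: 21+8+5+14+16+6 = 70
H-S-K-N-Y-B-H: 21+3+16+7+5+8 = 60
H-S-K-N-B-Y-H: 21+3+16+4+5+13 = 62
… (46 more)
H-N-S-K-Y-B-H: 6+15+3+9+5+8 = 46  ← best
The minimum is 46.
One optimal route: H → N → S → K → Y → B → H (or its reverse).

Minimum total distance: 46 blocks.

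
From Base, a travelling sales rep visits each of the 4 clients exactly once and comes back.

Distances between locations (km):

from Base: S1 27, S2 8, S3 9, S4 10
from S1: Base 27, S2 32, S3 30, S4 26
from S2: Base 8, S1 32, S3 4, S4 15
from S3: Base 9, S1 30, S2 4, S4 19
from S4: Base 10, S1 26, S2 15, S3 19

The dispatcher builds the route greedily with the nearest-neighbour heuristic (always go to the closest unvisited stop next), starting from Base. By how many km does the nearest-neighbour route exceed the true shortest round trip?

From Base: S2=8, S3=9, S4=10, S1=27 → choose S2 (8).
From S2: S3=4, S4=15, S1=32 → choose S3 (4).
From S3: S4=19, S1=30 → choose S4 (19).
From S4: S1=26 → choose S1 (26).
NN route Base → S2 → S3 → S4 → S1 → Base costs 84.
Optimal: Base → S2 → S3 → S1 → S4 → Base costs 78 (by enumerating all 12 distinct tours).
Excess = 84 − 78 = 6.

The nearest-neighbour route is 6 km longer than optimal.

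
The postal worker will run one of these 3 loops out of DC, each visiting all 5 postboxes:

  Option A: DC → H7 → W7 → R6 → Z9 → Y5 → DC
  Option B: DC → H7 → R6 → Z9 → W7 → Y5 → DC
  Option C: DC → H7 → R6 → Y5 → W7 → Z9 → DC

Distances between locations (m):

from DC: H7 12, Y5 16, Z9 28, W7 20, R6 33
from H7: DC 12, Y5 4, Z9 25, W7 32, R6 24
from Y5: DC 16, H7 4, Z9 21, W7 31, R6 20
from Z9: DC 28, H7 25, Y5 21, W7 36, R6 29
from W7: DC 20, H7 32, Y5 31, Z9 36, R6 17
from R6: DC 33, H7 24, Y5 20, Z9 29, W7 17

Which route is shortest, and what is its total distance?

Option A: 12 + 32 + 17 + 29 + 21 + 16 = 127
Option B: 12 + 24 + 29 + 36 + 31 + 16 = 148
Option C: 12 + 24 + 20 + 31 + 36 + 28 = 151

127 m — Option A is the shortest.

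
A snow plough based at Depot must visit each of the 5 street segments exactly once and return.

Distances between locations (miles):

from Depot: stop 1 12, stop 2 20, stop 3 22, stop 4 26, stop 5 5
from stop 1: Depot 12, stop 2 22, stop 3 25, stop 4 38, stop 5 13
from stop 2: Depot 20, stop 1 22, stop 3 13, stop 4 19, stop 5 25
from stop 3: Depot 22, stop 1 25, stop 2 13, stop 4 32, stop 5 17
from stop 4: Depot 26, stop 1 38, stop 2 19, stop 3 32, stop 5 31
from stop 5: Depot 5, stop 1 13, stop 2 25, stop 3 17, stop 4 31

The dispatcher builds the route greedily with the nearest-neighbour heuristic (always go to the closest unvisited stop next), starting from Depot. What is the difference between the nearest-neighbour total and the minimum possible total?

The nearest-neighbour route is 11 miles longer than optimal.

From Depot: stop 5=5, stop 1=12, stop 2=20, stop 3=22, stop 4=26 → choose stop 5 (5).
From stop 5: stop 1=13, stop 3=17, stop 2=25, stop 4=31 → choose stop 1 (13).
From stop 1: stop 2=22, stop 3=25, stop 4=38 → choose stop 2 (22).
From stop 2: stop 3=13, stop 4=19 → choose stop 3 (13).
From stop 3: stop 4=32 → choose stop 4 (32).
NN route Depot → stop 5 → stop 1 → stop 2 → stop 3 → stop 4 → Depot costs 111.
Optimal: Depot → stop 1 → stop 5 → stop 3 → stop 2 → stop 4 → Depot costs 100 (by enumerating all 60 distinct tours).
Excess = 111 − 100 = 11.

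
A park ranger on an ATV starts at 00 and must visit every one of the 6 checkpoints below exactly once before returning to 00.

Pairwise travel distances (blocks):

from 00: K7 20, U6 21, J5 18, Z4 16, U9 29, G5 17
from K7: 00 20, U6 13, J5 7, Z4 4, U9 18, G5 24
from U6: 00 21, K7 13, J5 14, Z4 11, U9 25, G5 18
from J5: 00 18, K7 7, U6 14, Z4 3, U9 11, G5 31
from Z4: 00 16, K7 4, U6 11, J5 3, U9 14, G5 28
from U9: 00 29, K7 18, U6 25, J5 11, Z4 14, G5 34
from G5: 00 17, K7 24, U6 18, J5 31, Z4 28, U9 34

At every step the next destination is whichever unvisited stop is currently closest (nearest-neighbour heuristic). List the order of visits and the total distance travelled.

From 00: distances to unvisited — Z4=16, G5=17, J5=18, K7=20, U6=21, U9=29. Nearest is Z4 (16).
From Z4: distances to unvisited — J5=3, K7=4, U6=11, U9=14, G5=28. Nearest is J5 (3).
From J5: distances to unvisited — K7=7, U9=11, U6=14, G5=31. Nearest is K7 (7).
From K7: distances to unvisited — U6=13, U9=18, G5=24. Nearest is U6 (13).
From U6: distances to unvisited — G5=18, U9=25. Nearest is G5 (18).
From G5: distances to unvisited — U9=34. Nearest is U9 (34).
Return U9→00: 29.
Total = 16 + 3 + 7 + 13 + 18 + 34 + 29 = 120.

120 blocks along 00 → Z4 → J5 → K7 → U6 → G5 → U9 → 00.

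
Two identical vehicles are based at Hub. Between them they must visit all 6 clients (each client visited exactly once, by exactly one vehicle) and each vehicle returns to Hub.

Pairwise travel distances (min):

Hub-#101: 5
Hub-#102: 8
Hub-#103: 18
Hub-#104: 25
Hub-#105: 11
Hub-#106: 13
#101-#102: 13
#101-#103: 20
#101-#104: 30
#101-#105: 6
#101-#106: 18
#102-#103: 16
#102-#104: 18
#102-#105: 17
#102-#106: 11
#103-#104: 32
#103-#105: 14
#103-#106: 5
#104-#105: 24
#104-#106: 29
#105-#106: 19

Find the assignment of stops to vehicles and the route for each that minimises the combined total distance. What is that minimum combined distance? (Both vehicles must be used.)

There are 2^5 − 1 = 31 ways to divide the 6 stops into two non-empty groups. For each, the best each vehicle can do is its own shortest tour through its group:
  {#101} + {#102, #103, #104, #105, #106}: 10 + 82 = 92
  {#102} + {#101, #103, #104, #105, #106}: 16 + 84 = 100
  {#101, #102} + {#103, #104, #105, #106}: 26 + 81 = 107
  {#103} + {#101, #102, #104, #105, #106}: 36 + 77 = 113
  {#101, #103} + {#102, #104, #105, #106}: 43 + 77 = 120
  {#102, #103} + {#101, #104, #105, #106}: 42 + 77 = 119
  … (31 splits in total)
Best: vehicle 1 Hub → #101 → Hub = 10; vehicle 2 Hub → #102 → #104 → #105 → #103 → #106 → Hub = 82; combined 92.

92 min — the smallest possible combined total.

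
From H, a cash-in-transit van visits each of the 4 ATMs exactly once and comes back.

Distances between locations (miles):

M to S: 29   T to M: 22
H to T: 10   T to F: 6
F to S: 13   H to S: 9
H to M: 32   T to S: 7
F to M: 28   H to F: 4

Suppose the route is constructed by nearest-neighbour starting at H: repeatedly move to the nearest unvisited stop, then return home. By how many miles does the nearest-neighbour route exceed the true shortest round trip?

H: F=4, S=9, T=10, M=32 ⇒ F
F: T=6, S=13, M=28 ⇒ T
T: S=7, M=22 ⇒ S
S: M=29 ⇒ M
NN route H → F → T → S → M → H costs 78.
Optimal: H → F → T → M → S → H costs 70 (by enumerating all 12 distinct tours).
Excess = 78 − 70 = 8.

Excess over optimum: 8 miles.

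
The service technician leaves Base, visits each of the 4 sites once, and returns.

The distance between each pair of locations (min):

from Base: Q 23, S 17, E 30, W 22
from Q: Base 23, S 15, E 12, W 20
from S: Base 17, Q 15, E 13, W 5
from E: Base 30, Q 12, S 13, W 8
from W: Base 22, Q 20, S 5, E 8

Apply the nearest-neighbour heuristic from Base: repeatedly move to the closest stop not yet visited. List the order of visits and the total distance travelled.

Nearest-neighbour total = 65 min; route Base → S → W → E → Q → Base.

Base → [S:17 / W:22 / Q:23 / E:30] → S (17)
S → [W:5 / E:13 / Q:15] → W (5)
W → [E:8 / Q:20] → E (8)
E → [Q:12] → Q (12)
Return Q→Base: 23.
Total = 17 + 5 + 8 + 12 + 23 = 65.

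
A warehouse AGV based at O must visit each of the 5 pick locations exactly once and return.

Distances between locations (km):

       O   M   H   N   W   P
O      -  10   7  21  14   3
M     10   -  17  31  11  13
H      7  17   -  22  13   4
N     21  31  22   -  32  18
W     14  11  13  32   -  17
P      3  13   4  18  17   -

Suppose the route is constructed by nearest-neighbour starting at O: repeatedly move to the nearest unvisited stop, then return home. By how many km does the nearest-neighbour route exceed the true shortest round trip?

The nearest-neighbour route is 6 km longer than optimal.

From O: P=3, H=7, M=10, W=14, N=21 → choose P (3).
From P: H=4, M=13, W=17, N=18 → choose H (4).
From H: W=13, M=17, N=22 → choose W (13).
From W: M=11, N=32 → choose M (11).
From M: N=31 → choose N (31).
NN route O → P → H → W → M → N → O costs 83.
Optimal: O → M → W → H → N → P → O costs 77 (by enumerating all 60 distinct tours).
Excess = 83 − 77 = 6.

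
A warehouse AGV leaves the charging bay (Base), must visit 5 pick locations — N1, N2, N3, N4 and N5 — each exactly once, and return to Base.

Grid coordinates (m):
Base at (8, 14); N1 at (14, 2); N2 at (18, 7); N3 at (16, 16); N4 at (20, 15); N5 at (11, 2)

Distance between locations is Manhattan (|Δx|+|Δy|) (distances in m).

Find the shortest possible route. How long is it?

There are 60 distinct closed tours to check (reversals are equivalent).
Base - N1 - N2 - N3 - N4 - N5 - Base: 18+9+11+5+22+15 = 80
Base - N1 - N2 - N3 - N5 - N4 - Base: 18+9+11+19+22+13 = 92
Base - N1 - N2 - N4 - N3 - N5 - Base: 18+9+10+5+19+15 = 76
Base - N1 - N2 - N4 - N5 - N3 - Base: 18+9+10+22+19+10 = 88
Base - N1 - N2 - N5 - N3 - N4 - Base: 18+9+12+19+5+13 = 76
Base - N1 - N2 - N5 - N4 - N3 - Base: 18+9+12+22+5+10 = 76
Base - N1 - N3 - N2 - N4 - N5 - Base: 18+16+11+10+22+15 = 92
Base - N1 - N3 - N2 - N5 - N4 - Base: 18+16+11+12+22+13 = 92
Base - N1 - N3 - N4 - N2 - N5 - Base: 18+16+5+10+12+15 = 76
Base - N1 - N3 - N4 - N5 - N2 - Base: 18+16+5+22+12+17 = 90
Base - N1 - N3 - N5 - N2 - N4 - Base: 18+16+19+12+10+13 = 88
Base - N1 - N3 - N5 - N4 - N2 - Base: 18+16+19+22+10+17 = 102
Base - N1 - N4 - N2 - N3 - N5 - Base: 18+19+10+11+19+15 = 92
Base - N1 - N4 - N2 - N5 - N3 - Base: 18+19+10+12+19+10 = 88
… (46 more)
Base - N3 - N4 - N2 - N1 - N5 - Base: 10+5+10+9+3+15 = 52  ← best
The minimum is 52.
One optimal route: Base → N3 → N4 → N2 → N1 → N5 → Base (or its reverse).

Shortest round trip = 52 m.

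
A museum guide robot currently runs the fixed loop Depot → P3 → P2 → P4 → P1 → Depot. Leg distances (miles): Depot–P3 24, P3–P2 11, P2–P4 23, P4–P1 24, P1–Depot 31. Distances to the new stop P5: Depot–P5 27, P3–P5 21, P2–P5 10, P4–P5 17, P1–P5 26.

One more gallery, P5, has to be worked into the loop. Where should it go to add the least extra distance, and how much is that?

Insertion cost between consecutive stops i–j is d(i,P5) + d(P5,j) − d(i,j):
  between Depot and P3: 27 + 21 − 24 = 24
  between P3 and P2: 21 + 10 − 11 = 20
  between P2 and P4: 10 + 17 − 23 = 4
  between P4 and P1: 17 + 26 − 24 = 19
  between P1 and Depot: 26 + 27 − 31 = 22
Cheapest insertion is between P2 and P4, adding 4.
New total = 113 + 4 = 117.

Adding 4 miles by placing P5 on the P2–P4 leg.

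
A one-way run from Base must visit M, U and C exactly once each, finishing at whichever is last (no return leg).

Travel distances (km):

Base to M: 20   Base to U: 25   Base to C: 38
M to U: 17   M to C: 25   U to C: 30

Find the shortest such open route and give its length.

Shortest open route: 67 km.

There are 3! = 6 possible orderings.
Base→M→U→C: 20+17+30 = 67
Base→M→C→U: 20+25+30 = 75
Base→U→M→C: 25+17+25 = 67
Base→U→C→M: 25+30+25 = 80
Base→C→M→U: 38+25+17 = 80
Base→C→U→M: 38+30+17 = 85
The minimum is 67.
One shortest path: Base → M → U → C.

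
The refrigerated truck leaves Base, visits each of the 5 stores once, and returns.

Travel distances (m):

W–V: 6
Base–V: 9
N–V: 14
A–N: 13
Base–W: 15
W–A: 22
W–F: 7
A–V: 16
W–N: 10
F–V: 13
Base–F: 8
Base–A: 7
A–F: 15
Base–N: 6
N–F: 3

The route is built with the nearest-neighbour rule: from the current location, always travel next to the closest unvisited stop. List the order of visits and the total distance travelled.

At Base the remaining stops are N 6, A 7, F 8, V 9, W 15; go to N.
At N the remaining stops are F 3, W 10, A 13, V 14; go to F.
At F the remaining stops are W 7, V 13, A 15; go to W.
At W the remaining stops are V 6, A 22; go to V.
At V the remaining stops are A 16; go to A.
Return A→Base: 7.
Total = 6 + 3 + 7 + 6 + 16 + 7 = 45.

Total distance 45 m via the nearest-neighbour route Base → N → F → W → V → A → Base.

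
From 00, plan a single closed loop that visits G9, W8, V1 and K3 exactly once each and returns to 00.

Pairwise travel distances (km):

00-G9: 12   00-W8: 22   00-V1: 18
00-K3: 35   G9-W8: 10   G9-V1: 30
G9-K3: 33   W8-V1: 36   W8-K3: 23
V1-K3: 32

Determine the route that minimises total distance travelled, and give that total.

With 4 stops there are 4!/2 = 12 distinct round trips (a route and its reverse cost the same).
00→G9→W8→V1→K3→00: 12+10+36+32+35 = 125
00→G9→W8→K3→V1→00: 12+10+23+32+18 = 95
00→G9→V1→W8→K3→00: 12+30+36+23+35 = 136
00→G9→V1→K3→W8→00: 12+30+32+23+22 = 119
00→G9→K3→W8→V1→00: 12+33+23+36+18 = 122
00→G9→K3→V1→W8→00: 12+33+32+36+22 = 135
00→W8→G9→V1→K3→00: 22+10+30+32+35 = 129
00→W8→G9→K3→V1→00: 22+10+33+32+18 = 115
00→W8→V1→G9→K3→00: 22+36+30+33+35 = 156
00→W8→K3→G9→V1→00: 22+23+33+30+18 = 126
00→V1→G9→W8→K3→00: 18+30+10+23+35 = 116
00→V1→W8→G9→K3→00: 18+36+10+33+35 = 132
The minimum is 95.
One optimal route: 00 → G9 → W8 → K3 → V1 → 00 (or its reverse).

95 km — the shortest possible round trip.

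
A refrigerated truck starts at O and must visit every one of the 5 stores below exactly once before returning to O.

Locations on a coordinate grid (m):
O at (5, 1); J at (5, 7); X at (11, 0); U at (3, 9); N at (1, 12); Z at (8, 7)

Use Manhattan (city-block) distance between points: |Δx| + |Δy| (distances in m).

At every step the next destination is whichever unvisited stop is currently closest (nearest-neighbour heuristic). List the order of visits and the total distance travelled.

At O the remaining stops are J 6, X 7, Z 9, U 10, N 15; go to J.
At J the remaining stops are Z 3, U 4, N 9, X 13; go to Z.
At Z the remaining stops are U 7, X 10, N 12; go to U.
At U the remaining stops are N 5, X 17; go to N.
At N the remaining stops are X 22; go to X.
Return X→O: 7.
Total = 6 + 3 + 7 + 5 + 22 + 7 = 50.

50 m along O → J → Z → U → N → X → O.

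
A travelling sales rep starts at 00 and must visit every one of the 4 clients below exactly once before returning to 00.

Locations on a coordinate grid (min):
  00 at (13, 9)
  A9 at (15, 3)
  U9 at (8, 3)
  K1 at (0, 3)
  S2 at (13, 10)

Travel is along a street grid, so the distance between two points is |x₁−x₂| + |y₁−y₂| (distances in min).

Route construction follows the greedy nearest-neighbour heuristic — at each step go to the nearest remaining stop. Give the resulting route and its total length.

From 00: distances to unvisited — S2=1, A9=8, U9=11, K1=19. Nearest is S2 (1).
From S2: distances to unvisited — A9=9, U9=12, K1=20. Nearest is A9 (9).
From A9: distances to unvisited — U9=7, K1=15. Nearest is U9 (7).
From U9: distances to unvisited — K1=8. Nearest is K1 (8).
Return K1→00: 19.
Total = 1 + 9 + 7 + 8 + 19 = 44.

Total distance 44 min via the nearest-neighbour route 00 → S2 → A9 → U9 → K1 → 00.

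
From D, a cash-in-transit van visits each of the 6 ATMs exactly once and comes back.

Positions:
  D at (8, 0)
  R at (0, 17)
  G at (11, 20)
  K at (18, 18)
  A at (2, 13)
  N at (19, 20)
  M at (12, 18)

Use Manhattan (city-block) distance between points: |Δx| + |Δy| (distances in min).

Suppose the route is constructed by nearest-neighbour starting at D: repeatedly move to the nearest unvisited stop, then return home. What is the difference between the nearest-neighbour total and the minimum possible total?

2 min longer than the optimal tour.

D: A=19, M=22, G=23, R=25, K=28, N=31 ⇒ A
A: R=6, M=15, G=16, K=21, N=24 ⇒ R
R: M=13, G=14, K=19, N=22 ⇒ M
M: G=3, K=6, N=9 ⇒ G
G: N=8, K=9 ⇒ N
N: K=3 ⇒ K
NN route D → A → R → M → G → N → K → D costs 80.
Optimal: D → G → N → K → M → R → A → D costs 78 (by enumerating all 360 distinct tours).
Excess = 80 − 78 = 2.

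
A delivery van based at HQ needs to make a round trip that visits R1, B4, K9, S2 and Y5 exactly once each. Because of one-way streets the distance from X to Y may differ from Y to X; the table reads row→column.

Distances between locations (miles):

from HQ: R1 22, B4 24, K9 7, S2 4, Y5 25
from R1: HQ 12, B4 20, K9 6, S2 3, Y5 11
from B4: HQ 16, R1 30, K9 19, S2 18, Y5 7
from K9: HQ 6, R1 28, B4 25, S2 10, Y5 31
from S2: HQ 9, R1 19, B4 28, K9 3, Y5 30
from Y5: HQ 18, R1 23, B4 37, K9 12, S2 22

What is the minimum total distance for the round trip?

HQ→R1→B4→K9→S2→Y5→HQ: 22+20+19+10+30+18 = 119
HQ→R1→B4→K9→Y5→S2→HQ: 22+20+19+31+22+9 = 123
HQ→R1→B4→S2→K9→Y5→HQ: 22+20+18+3+31+18 = 112
HQ→R1→B4→S2→Y5→K9→HQ: 22+20+18+30+12+6 = 108
HQ→R1→B4→Y5→K9→S2→HQ: 22+20+7+12+10+9 = 80
HQ→R1→B4→Y5→S2→K9→HQ: 22+20+7+22+3+6 = 80
HQ→R1→K9→B4→S2→Y5→HQ: 22+6+25+18+30+18 = 119
HQ→R1→K9→B4→Y5→S2→HQ: 22+6+25+7+22+9 = 91
HQ→R1→K9→S2→B4→Y5→HQ: 22+6+10+28+7+18 = 91
HQ→R1→K9→S2→Y5→B4→HQ: 22+6+10+30+37+16 = 121
HQ→R1→K9→Y5→B4→S2→HQ: 22+6+31+37+18+9 = 123
HQ→R1→K9→Y5→S2→B4→HQ: 22+6+31+22+28+16 = 125
HQ→R1→S2→B4→K9→Y5→HQ: 22+3+28+19+31+18 = 121
HQ→R1→S2→B4→Y5→K9→HQ: 22+3+28+7+12+6 = 78
… (106 more)
HQ→B4→Y5→R1→S2→K9→HQ: 24+7+23+3+3+6 = 66  ← best
The minimum is 66.
One optimal route: HQ → B4 → Y5 → R1 → S2 → K9 → HQ.

66 miles — the shortest possible round trip.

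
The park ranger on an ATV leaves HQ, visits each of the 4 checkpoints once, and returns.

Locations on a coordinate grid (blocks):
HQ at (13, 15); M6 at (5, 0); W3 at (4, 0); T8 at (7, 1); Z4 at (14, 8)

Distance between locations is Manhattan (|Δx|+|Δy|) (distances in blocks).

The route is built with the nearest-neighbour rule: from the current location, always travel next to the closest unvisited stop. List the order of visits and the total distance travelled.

HQ → [Z4:8 / T8:20 / M6:23 / W3:24] → Z4 (8)
Z4 → [T8:14 / M6:17 / W3:18] → T8 (14)
T8 → [M6:3 / W3:4] → M6 (3)
M6 → [W3:1] → W3 (1)
Return W3→HQ: 24.
Total = 8 + 14 + 3 + 1 + 24 = 50.

Nearest-neighbour total = 50 blocks; route HQ → Z4 → T8 → M6 → W3 → HQ.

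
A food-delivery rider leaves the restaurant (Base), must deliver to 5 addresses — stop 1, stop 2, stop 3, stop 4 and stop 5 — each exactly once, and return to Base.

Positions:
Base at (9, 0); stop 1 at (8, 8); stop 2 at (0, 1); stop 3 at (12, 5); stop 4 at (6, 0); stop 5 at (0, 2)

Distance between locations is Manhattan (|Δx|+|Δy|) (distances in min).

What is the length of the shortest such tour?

Base-stop 1-stop 2-stop 3-stop 4-stop 5-Base: 9+15+16+11+8+11 = 70
Base-stop 1-stop 2-stop 3-stop 5-stop 4-Base: 9+15+16+15+8+3 = 66
Base-stop 1-stop 2-stop 4-stop 3-stop 5-Base: 9+15+7+11+15+11 = 68
Base-stop 1-stop 2-stop 4-stop 5-stop 3-Base: 9+15+7+8+15+8 = 62
Base-stop 1-stop 2-stop 5-stop 3-stop 4-Base: 9+15+1+15+11+3 = 54
Base-stop 1-stop 2-stop 5-stop 4-stop 3-Base: 9+15+1+8+11+8 = 52
Base-stop 1-stop 3-stop 2-stop 4-stop 5-Base: 9+7+16+7+8+11 = 58
Base-stop 1-stop 3-stop 2-stop 5-stop 4-Base: 9+7+16+1+8+3 = 44
Base-stop 1-stop 3-stop 4-stop 2-stop 5-Base: 9+7+11+7+1+11 = 46
Base-stop 1-stop 3-stop 4-stop 5-stop 2-Base: 9+7+11+8+1+10 = 46
Base-stop 1-stop 3-stop 5-stop 2-stop 4-Base: 9+7+15+1+7+3 = 42
Base-stop 1-stop 3-stop 5-stop 4-stop 2-Base: 9+7+15+8+7+10 = 56
Base-stop 1-stop 4-stop 2-stop 3-stop 5-Base: 9+10+7+16+15+11 = 68
Base-stop 1-stop 4-stop 2-stop 5-stop 3-Base: 9+10+7+1+15+8 = 50
… (46 more)
Base-stop 3-stop 1-stop 5-stop 2-stop 4-Base: 8+7+14+1+7+3 = 40  ← best
The minimum is 40.
One optimal route: Base → stop 3 → stop 1 → stop 5 → stop 2 → stop 4 → Base (or its reverse).

40 min — the shortest possible round trip.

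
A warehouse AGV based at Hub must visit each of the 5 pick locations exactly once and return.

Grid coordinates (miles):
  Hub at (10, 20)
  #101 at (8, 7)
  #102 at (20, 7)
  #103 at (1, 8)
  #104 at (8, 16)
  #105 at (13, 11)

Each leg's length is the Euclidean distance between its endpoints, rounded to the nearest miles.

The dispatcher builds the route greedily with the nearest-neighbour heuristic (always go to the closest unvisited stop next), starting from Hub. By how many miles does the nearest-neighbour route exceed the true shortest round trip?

Hub: #104=4, #105=9, #101=13, #103=15, #102=16 ⇒ #104
#104: #105=7, #101=9, #103=11, #102=15 ⇒ #105
#105: #101=6, #102=8, #103=12 ⇒ #101
#101: #103=7, #102=12 ⇒ #103
#103: #102=19 ⇒ #102
NN route Hub → #104 → #105 → #101 → #103 → #102 → Hub costs 59.
Optimal: Hub → #104 → #103 → #101 → #102 → #105 → Hub costs 51 (by enumerating all 60 distinct tours).
Excess = 59 − 51 = 8.

8 miles longer than the optimal tour.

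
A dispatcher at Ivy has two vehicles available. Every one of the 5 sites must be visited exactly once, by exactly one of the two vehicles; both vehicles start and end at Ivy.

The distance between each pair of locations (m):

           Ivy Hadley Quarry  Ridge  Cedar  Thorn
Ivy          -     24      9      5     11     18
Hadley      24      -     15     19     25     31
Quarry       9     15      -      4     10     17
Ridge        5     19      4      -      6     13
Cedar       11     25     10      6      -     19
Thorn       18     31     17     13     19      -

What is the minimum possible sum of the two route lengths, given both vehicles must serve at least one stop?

Check every non-empty split of the stops between the two vehicles; for each half take its own optimal tour:
  {Hadley} + {Quarry, Ridge, Cedar, Thorn}: 48 + 56 = 104
  {Quarry} + {Hadley, Ridge, Cedar, Thorn}: 18 + 85 = 103
  {Hadley, Quarry} + {Ridge, Cedar, Thorn}: 48 + 48 = 96
  {Ridge} + {Hadley, Quarry, Cedar, Thorn}: 10 + 85 = 95
  {Hadley, Ridge} + {Quarry, Cedar, Thorn}: 48 + 56 = 104
  {Quarry, Ridge} + {Hadley, Cedar, Thorn}: 18 + 85 = 103
  … (15 splits in total)
Best: vehicle 1 Ivy → Ridge → Ivy = 10; vehicle 2 Ivy → Quarry → Hadley → Thorn → Cedar → Ivy = 85; combined 95.

Minimum combined distance: 95 m.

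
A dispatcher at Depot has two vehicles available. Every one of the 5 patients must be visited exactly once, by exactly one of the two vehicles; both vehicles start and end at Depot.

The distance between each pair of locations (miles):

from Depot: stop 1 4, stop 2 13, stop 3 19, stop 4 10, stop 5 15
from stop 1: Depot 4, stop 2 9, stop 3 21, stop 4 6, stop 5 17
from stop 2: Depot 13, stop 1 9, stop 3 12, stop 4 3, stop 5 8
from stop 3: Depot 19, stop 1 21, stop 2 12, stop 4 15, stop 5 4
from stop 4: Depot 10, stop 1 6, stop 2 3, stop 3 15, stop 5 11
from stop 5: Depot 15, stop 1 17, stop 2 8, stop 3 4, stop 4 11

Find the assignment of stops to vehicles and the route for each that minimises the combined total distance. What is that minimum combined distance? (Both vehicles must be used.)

Try each way of splitting the stops between the two vehicles (each non-empty) and, for each split, find the best tour for each vehicle:
  {stop 1} + {stop 2, stop 3, stop 4, stop 5}: 8 + 44 = 52
  {stop 2} + {stop 1, stop 3, stop 4, stop 5}: 26 + 44 = 70
  {stop 1, stop 2} + {stop 3, stop 4, stop 5}: 26 + 44 = 70
  {stop 3} + {stop 1, stop 2, stop 4, stop 5}: 38 + 36 = 74
  {stop 1, stop 3} + {stop 2, stop 4, stop 5}: 44 + 36 = 80
  {stop 2, stop 3} + {stop 1, stop 4, stop 5}: 44 + 36 = 80
  … (15 splits in total)
Best: vehicle 1 Depot → stop 1 → Depot = 8; vehicle 2 Depot → stop 3 → stop 5 → stop 2 → stop 4 → Depot = 44; combined 52.

Minimum combined distance: 52 miles.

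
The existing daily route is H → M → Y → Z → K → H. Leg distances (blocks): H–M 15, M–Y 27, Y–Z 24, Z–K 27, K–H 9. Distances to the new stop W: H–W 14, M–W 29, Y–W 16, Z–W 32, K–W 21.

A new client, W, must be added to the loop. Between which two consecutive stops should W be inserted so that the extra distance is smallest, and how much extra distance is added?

Insertion cost between consecutive stops i–j is d(i,W) + d(W,j) − d(i,j):
  between H and M: 14 + 29 − 15 = 28
  between M and Y: 29 + 16 − 27 = 18
  between Y and Z: 16 + 32 − 24 = 24
  between Z and K: 32 + 21 − 27 = 26
  between K and H: 21 + 14 − 9 = 26
Cheapest insertion is between M and Y, adding 18.
New total = 102 + 18 = 120.

Adding 18 blocks by placing W on the M–Y leg.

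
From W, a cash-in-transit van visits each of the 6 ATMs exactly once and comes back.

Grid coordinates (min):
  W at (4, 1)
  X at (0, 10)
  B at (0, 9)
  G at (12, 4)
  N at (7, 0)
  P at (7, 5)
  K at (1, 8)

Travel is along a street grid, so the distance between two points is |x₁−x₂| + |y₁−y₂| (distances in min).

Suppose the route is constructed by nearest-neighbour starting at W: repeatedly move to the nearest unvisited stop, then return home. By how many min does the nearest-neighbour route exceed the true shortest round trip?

Excess over optimum: 2 min.

W: N=4, P=7, K=10, G=11, B=12, X=13 ⇒ N
N: P=5, G=9, K=14, B=16, X=17 ⇒ P
P: G=6, K=9, B=11, X=12 ⇒ G
G: K=15, B=17, X=18 ⇒ K
K: B=2, X=3 ⇒ B
B: X=1 ⇒ X
NN route W → N → P → G → K → B → X → W costs 46.
Optimal: W → X → B → K → P → G → N → W costs 44 (by enumerating all 360 distinct tours).
Excess = 46 − 44 = 2.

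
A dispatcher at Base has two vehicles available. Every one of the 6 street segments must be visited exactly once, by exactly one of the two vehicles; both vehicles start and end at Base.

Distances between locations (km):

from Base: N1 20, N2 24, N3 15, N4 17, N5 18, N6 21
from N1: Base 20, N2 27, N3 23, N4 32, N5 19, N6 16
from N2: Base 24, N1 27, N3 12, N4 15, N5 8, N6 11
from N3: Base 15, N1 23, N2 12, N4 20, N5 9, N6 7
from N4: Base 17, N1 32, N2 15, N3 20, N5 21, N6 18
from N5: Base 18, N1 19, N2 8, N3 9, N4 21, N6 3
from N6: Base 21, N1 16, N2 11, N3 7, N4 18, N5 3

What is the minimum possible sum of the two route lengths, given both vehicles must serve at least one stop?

105 km — the smallest possible combined total.

Try each way of splitting the stops between the two vehicles (each non-empty) and, for each split, find the best tour for each vehicle:
  {N1} + {N2, N3, N4, N5, N6}: 40 + 65 = 105
  {N2} + {N1, N3, N4, N5, N6}: 48 + 85 = 133
  {N1, N2} + {N3, N4, N5, N6}: 71 + 62 = 133
  {N3} + {N1, N2, N4, N5, N6}: 30 + 79 = 109
  {N1, N3} + {N2, N4, N5, N6}: 58 + 64 = 122
  {N2, N3} + {N1, N4, N5, N6}: 51 + 77 = 128
  … (31 splits in total)
Best: vehicle 1 Base → N1 → Base = 40; vehicle 2 Base → N3 → N6 → N5 → N2 → N4 → Base = 65; combined 105.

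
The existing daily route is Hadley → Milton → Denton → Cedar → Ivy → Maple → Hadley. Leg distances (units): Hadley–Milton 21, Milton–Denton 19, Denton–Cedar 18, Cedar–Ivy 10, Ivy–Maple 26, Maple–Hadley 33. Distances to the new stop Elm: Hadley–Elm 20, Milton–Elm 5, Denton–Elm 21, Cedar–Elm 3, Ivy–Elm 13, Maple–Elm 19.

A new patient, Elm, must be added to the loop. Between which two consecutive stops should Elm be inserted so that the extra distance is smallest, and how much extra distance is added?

+4 — insert Elm between Hadley and Milton.

Insertion cost between consecutive stops i–j is d(i,Elm) + d(Elm,j) − d(i,j):
  between Hadley and Milton: 20 + 5 − 21 = 4
  between Milton and Denton: 5 + 21 − 19 = 7
  between Denton and Cedar: 21 + 3 − 18 = 6
  between Cedar and Ivy: 3 + 13 − 10 = 6
  between Ivy and Maple: 13 + 19 − 26 = 6
  between Maple and Hadley: 19 + 20 − 33 = 6
Cheapest insertion is between Hadley and Milton, adding 4.
New total = 127 + 4 = 131.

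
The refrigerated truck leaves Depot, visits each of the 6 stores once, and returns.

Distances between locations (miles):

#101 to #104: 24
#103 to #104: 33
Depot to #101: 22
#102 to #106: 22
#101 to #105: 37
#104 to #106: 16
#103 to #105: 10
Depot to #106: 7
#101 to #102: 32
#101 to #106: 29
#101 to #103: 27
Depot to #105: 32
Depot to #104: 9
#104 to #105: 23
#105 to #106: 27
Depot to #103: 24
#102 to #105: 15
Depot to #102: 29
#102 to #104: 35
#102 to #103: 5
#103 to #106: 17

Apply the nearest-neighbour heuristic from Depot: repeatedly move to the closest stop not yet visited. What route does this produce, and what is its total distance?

At Depot the remaining stops are #106 7, #104 9, #101 22, #103 24, #102 29, #105 32; go to #106.
At #106 the remaining stops are #104 16, #103 17, #102 22, #105 27, #101 29; go to #104.
At #104 the remaining stops are #105 23, #101 24, #103 33, #102 35; go to #105.
At #105 the remaining stops are #103 10, #102 15, #101 37; go to #103.
At #103 the remaining stops are #102 5, #101 27; go to #102.
At #102 the remaining stops are #101 32; go to #101.
Return #101→Depot: 22.
Total = 7 + 16 + 23 + 10 + 5 + 32 + 22 = 115.

Nearest-neighbour total = 115 miles; route Depot → #106 → #104 → #105 → #103 → #102 → #101 → Depot.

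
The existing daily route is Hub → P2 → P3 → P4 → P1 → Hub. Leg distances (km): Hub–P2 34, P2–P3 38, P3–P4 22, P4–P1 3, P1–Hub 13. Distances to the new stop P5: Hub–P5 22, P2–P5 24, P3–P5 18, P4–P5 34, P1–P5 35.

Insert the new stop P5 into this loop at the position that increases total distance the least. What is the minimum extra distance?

Insertion cost between consecutive stops i–j is d(i,P5) + d(P5,j) − d(i,j):
  between Hub and P2: 22 + 24 − 34 = 12
  between P2 and P3: 24 + 18 − 38 = 4
  between P3 and P4: 18 + 34 − 22 = 30
  between P4 and P1: 34 + 35 − 3 = 66
  between P1 and Hub: 35 + 22 − 13 = 44
Cheapest insertion is between P2 and P3, adding 4.
New total = 110 + 4 = 114.

Minimum extra distance: 4 km, inserting P5 between P2 and P3.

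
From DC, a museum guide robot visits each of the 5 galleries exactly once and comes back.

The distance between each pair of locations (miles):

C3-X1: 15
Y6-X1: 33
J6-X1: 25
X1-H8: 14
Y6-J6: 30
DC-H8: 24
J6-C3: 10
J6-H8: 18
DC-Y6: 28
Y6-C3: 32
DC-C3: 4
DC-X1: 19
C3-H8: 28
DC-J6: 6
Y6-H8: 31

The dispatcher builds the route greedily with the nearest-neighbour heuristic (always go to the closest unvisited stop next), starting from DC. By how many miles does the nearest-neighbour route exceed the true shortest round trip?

From DC: C3=4, J6=6, X1=19, H8=24, Y6=28 → choose C3 (4).
From C3: J6=10, X1=15, H8=28, Y6=32 → choose J6 (10).
From J6: H8=18, X1=25, Y6=30 → choose H8 (18).
From H8: X1=14, Y6=31 → choose X1 (14).
From X1: Y6=33 → choose Y6 (33).
NN route DC → C3 → J6 → H8 → X1 → Y6 → DC costs 107.
Optimal: DC → J6 → Y6 → H8 → X1 → C3 → DC costs 100 (by enumerating all 60 distinct tours).
Excess = 107 − 100 = 7.

The nearest-neighbour route is 7 miles longer than optimal.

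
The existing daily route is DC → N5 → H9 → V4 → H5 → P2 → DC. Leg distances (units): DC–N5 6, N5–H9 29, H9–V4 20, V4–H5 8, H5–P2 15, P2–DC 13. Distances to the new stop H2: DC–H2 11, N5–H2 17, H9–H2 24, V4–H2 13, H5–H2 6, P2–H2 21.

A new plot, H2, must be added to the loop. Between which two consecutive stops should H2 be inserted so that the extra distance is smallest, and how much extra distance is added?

Insertion cost between consecutive stops i–j is d(i,H2) + d(H2,j) − d(i,j):
  between DC and N5: 11 + 17 − 6 = 22
  between N5 and H9: 17 + 24 − 29 = 12
  between H9 and V4: 24 + 13 − 20 = 17
  between V4 and H5: 13 + 6 − 8 = 11
  between H5 and P2: 6 + 21 − 15 = 12
  between P2 and DC: 21 + 11 − 13 = 19
Cheapest insertion is between V4 and H5, adding 11.
New total = 91 + 11 = 102.

Adding 11 by placing H2 on the V4–H5 leg.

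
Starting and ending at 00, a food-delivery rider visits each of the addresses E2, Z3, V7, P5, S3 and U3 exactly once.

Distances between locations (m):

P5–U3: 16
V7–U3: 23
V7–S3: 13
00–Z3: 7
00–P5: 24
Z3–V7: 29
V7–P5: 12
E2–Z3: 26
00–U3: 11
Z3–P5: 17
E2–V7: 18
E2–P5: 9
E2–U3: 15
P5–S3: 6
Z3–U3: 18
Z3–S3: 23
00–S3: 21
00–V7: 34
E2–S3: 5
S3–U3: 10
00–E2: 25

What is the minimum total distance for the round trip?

There are 360 distinct closed tours to check (reversals are equivalent).
00→E2→Z3→V7→P5→S3→U3→00: 25+26+29+12+6+10+11 = 119
00→E2→Z3→V7→P5→U3→S3→00: 25+26+29+12+16+10+21 = 139
00→E2→Z3→V7→S3→P5→U3→00: 25+26+29+13+6+16+11 = 126
00→E2→Z3→V7→S3→U3→P5→00: 25+26+29+13+10+16+24 = 143
00→E2→Z3→V7→U3→P5→S3→00: 25+26+29+23+16+6+21 = 146
00→E2→Z3→V7→U3→S3→P5→00: 25+26+29+23+10+6+24 = 143
00→E2→Z3→P5→V7→S3→U3→00: 25+26+17+12+13+10+11 = 114
00→E2→Z3→P5→V7→U3→S3→00: 25+26+17+12+23+10+21 = 134
… (352 more)
00→Z3→P5→V7→E2→S3→U3→00: 7+17+12+18+5+10+11 = 80  ← best
The minimum is 80.
One optimal route: 00 → Z3 → P5 → V7 → E2 → S3 → U3 → 00 (or its reverse).

Shortest round trip = 80 m.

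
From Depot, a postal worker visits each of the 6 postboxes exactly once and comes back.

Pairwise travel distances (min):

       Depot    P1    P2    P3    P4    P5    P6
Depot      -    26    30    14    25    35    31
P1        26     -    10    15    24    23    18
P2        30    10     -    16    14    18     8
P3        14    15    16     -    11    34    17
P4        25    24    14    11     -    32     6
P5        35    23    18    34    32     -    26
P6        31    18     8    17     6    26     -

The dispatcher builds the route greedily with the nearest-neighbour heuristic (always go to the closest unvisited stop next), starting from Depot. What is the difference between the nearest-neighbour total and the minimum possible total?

Depot: P3=14, P4=25, P1=26, P2=30, P6=31, P5=35 ⇒ P3
P3: P4=11, P1=15, P2=16, P6=17, P5=34 ⇒ P4
P4: P6=6, P2=14, P1=24, P5=32 ⇒ P6
P6: P2=8, P1=18, P5=26 ⇒ P2
P2: P1=10, P5=18 ⇒ P1
P1: P5=23 ⇒ P5
NN route Depot → P3 → P4 → P6 → P2 → P1 → P5 → Depot costs 107.
Optimal: Depot → P1 → P5 → P2 → P6 → P4 → P3 → Depot costs 106 (by enumerating all 360 distinct tours).
Excess = 107 − 106 = 1.

1 min longer than the optimal tour.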